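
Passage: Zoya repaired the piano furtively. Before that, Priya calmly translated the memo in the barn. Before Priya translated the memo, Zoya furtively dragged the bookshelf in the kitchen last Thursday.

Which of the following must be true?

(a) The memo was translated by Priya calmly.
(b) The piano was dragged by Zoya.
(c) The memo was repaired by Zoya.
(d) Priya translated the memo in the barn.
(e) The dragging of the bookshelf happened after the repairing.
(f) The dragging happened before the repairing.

(a) Entailed — every conjunct here is already in the original translating event.
(b) Not entailed — Zoya dragged the bookshelf, not the piano; the piano belongs to the repairing event.
(c) Not entailed — Zoya repaired the piano, not the memo; the memo belongs to the translating event.
(d) Entailed — the original entails any weakening of itself; this just drops 'calmly'.
(e) Not entailed — the narrative places the dragging before the repairing, not after.
(f) Entailed — the narrative places the dragging before the repairing.

(a), (d), (f)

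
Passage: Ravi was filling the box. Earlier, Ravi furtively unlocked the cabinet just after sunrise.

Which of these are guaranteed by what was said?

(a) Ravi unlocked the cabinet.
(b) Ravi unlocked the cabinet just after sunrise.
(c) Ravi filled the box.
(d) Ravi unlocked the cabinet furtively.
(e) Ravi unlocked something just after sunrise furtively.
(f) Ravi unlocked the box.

(a), (b), (d), (e)

(a) Entailed — this follows by dropping conjuncts from the unlocking event's description.
(b) Entailed — this follows by dropping conjuncts from the unlocking event's description.
(c) Not entailed — 'was filling' is progressive on an accomplishment; it does not entail the completed 'filled'.
(d) Entailed — the original entails any weakening of itself; this just drops 'just after sunrise'.
(e) Entailed — this follows by dropping conjuncts from the unlocking event's description.
(f) Not entailed — Ravi unlocked the cabinet, not the box; the box belongs to the filling event.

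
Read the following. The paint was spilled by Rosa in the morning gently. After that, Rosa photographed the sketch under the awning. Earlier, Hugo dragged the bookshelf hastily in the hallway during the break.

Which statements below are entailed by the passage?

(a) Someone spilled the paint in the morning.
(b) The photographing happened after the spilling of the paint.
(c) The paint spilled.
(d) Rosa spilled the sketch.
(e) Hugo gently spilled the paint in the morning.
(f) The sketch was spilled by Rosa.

(a) Entailed — the original entails any weakening of itself; this just drops 'gently' and generalizes the agent.
(b) Entailed — the narrative places the spilling before the photographing.
(c) Entailed — 'Rosa spilled the paint' is causative; it entails the inchoative 'the paint spilled'.
(d) Not entailed — Rosa spilled the paint, not the sketch; the sketch belongs to the photographing event.
(e) Not entailed — the passage has Rosa spilling the paint, not Hugo.
(f) Not entailed — Rosa spilled the paint, not the sketch; the sketch belongs to the photographing event.

(a), (b), (c)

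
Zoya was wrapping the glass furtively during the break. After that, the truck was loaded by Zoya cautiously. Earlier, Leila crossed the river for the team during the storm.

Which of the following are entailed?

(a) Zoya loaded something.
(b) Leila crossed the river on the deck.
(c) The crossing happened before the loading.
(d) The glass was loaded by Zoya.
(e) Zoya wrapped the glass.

(a), (c)

(a) Entailed — every conjunct here is already in the original loading event.
(b) Not entailed — 'on the deck' adds information not in the original event.
(c) Entailed — the narrative places the crossing before the loading.
(d) Not entailed — Zoya loaded the truck, not the glass; the glass belongs to the wrapping event.
(e) Not entailed — 'was wrapping' is progressive on an accomplishment; it does not entail the completed 'wrapped'.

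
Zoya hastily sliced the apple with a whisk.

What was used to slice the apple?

a whisk

'with a whisk' marks the instrument of the slicing event.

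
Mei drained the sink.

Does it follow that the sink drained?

yes

'Mei drained the sink' is the causative; it entails the inchoative 'the sink drained'.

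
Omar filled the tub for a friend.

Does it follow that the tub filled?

yes

'Omar filled the tub' is the causative; it entails the inchoative 'the tub filled'.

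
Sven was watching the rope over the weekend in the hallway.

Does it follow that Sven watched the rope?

'watch' is atelic; if Sven was watching the rope, then Sven watched the rope (for some time).

yes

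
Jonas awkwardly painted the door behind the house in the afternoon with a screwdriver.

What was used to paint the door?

'with a screwdriver' marks the instrument of the painting event.

a screwdriver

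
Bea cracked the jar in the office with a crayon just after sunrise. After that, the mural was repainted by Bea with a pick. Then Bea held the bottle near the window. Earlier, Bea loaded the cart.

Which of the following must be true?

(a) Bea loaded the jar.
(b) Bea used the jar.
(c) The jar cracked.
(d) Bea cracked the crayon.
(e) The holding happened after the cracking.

(c), (e)

(a) Not entailed — Bea loaded the cart, not the jar; the jar belongs to the cracking event.
(b) Not entailed — the jar is the patient, not an instrument — Bea used a crayon.
(c) Entailed — 'Bea cracked the jar' is causative; it entails the inchoative 'the jar cracked'.
(d) Not entailed — the crayon is the instrument, not what was cracked.
(e) Entailed — the narrative places the cracking before the holding.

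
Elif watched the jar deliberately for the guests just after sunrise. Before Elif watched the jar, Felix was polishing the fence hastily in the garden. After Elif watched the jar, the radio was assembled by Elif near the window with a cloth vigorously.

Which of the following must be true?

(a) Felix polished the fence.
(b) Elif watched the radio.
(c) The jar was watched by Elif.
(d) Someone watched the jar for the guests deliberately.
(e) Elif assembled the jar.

(a), (c), (d)

(a) Entailed — 'polish' is an activity; 'was polishing' entails that some polishing happened, so 'polished' holds.
(b) Not entailed — Elif watched the jar, not the radio; the radio belongs to the assembling event.
(c) Entailed — every conjunct here is already in the original watching event.
(d) Entailed — the original entails any weakening of itself; this just drops 'just after sunrise' and generalizes the agent.
(e) Not entailed — Elif assembled the radio, not the jar; the jar belongs to the watching event.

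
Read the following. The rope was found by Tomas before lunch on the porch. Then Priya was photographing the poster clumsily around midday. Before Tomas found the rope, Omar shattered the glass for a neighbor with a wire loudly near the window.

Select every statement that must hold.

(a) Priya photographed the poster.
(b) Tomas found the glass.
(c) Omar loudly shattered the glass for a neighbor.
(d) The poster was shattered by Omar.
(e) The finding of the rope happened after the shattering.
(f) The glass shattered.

(c), (e), (f)

(a) Not entailed — 'was photographing' is progressive on an accomplishment; it does not entail the completed 'photographed'.
(b) Not entailed — Tomas found the rope, not the glass; the glass belongs to the shattering event.
(c) Entailed — the original entails any weakening of itself; this just drops 'with a wire', 'near the window'.
(d) Not entailed — Omar shattered the glass, not the poster; the poster belongs to the photographing event.
(e) Entailed — the narrative places the shattering before the finding.
(f) Entailed — 'Omar shattered the glass' is causative; it entails the inchoative 'the glass shattered'.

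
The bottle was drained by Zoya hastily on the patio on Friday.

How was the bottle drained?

hastily

'hastily' marks the manner of the draining event.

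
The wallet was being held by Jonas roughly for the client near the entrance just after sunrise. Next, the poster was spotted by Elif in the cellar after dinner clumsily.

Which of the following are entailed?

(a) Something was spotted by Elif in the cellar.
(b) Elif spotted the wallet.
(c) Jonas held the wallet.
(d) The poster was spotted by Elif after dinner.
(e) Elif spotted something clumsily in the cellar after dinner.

(a), (c), (d), (e)

(a) Entailed — the original entails any weakening of itself; this just drops 'after dinner', 'clumsily' and generalizes the patient.
(b) Not entailed — Elif spotted the poster, not the wallet; the wallet belongs to the holding event.
(c) Entailed — 'hold' is an activity; 'was holding' entails that some holding happened, so 'held' holds.
(d) Entailed — this follows by dropping conjuncts from the spotting event's description.
(e) Entailed — every conjunct here is already in the original spotting event.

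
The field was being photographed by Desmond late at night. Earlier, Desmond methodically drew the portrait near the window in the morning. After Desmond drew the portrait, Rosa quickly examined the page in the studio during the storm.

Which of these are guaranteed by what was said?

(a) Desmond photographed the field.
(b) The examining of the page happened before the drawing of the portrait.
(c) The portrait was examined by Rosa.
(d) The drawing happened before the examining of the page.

(d)

(a) Not entailed — 'was photographing' is progressive on an accomplishment; it does not entail the completed 'photographed'.
(b) Not entailed — the narrative places the drawing before the examining, not after.
(c) Not entailed — Rosa examined the page, not the portrait; the portrait belongs to the drawing event.
(d) Entailed — the narrative places the drawing before the examining.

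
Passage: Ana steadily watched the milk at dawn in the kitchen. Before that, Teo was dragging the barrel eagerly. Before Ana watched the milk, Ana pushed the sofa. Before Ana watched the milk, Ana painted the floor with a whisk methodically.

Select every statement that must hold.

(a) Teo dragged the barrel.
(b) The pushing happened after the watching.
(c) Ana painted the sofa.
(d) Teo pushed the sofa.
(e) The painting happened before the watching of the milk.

(a), (e)

(a) Entailed — 'drag' is an activity; 'was dragging' entails that some dragging happened, so 'dragged' holds.
(b) Not entailed — the narrative places the pushing before the watching, not after.
(c) Not entailed — Ana painted the floor, not the sofa; the sofa belongs to the pushing event.
(d) Not entailed — the passage has Ana pushing the sofa, not Teo.
(e) Entailed — the narrative places the painting before the watching.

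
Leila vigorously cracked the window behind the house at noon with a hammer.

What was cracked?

'the window' marks the patient of the cracking event.

the window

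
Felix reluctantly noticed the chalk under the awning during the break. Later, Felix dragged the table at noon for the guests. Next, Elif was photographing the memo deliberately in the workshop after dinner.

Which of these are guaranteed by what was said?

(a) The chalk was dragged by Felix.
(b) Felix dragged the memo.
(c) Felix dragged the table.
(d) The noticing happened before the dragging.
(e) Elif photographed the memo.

(c), (d)

(a) Not entailed — Felix dragged the table, not the chalk; the chalk belongs to the noticing event.
(b) Not entailed — Felix dragged the table, not the memo; the memo belongs to the photographing event.
(c) Entailed — dropping 'at noon', 'for the guests' leaves a sub-description the original still satisfies.
(d) Entailed — the narrative places the noticing before the dragging.
(e) Not entailed — 'was photographing' is progressive on an accomplishment; it does not entail the completed 'photographed'.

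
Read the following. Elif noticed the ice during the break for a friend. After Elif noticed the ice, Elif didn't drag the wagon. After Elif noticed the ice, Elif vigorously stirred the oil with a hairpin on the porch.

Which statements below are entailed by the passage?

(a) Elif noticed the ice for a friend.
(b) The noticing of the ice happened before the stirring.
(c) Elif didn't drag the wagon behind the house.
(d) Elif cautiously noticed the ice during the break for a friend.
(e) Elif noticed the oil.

(a) Entailed — this follows by dropping conjuncts from the noticing event's description.
(b) Entailed — the narrative places the noticing before the stirring.
(c) Entailed — under negation, adding a further restriction is entailed: if no such dragging event occurred, none occurred behind the house either.
(d) Not entailed — 'cautiously' adds information not in the original event.
(e) Not entailed — Elif noticed the ice, not the oil; the oil belongs to the stirring event.

(a), (b), (c)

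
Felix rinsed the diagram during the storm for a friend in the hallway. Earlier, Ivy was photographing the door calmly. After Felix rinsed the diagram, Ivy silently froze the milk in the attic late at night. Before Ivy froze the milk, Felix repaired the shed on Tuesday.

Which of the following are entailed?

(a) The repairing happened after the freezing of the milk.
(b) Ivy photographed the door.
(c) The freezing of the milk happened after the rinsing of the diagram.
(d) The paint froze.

(a) Not entailed — the narrative places the repairing before the freezing, not after.
(b) Not entailed — 'was photographing' is progressive on an accomplishment; it does not entail the completed 'photographed'.
(c) Entailed — the narrative places the rinsing before the freezing.
(d) Not entailed — the milk is what froze, not the paint.

(c)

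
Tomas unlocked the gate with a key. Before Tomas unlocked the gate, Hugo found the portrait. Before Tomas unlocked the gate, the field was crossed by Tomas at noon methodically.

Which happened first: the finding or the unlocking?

the finding

The connectives place the finding before the unlocking.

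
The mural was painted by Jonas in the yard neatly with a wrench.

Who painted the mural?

'Jonas' marks the agent of the painting event.

Jonas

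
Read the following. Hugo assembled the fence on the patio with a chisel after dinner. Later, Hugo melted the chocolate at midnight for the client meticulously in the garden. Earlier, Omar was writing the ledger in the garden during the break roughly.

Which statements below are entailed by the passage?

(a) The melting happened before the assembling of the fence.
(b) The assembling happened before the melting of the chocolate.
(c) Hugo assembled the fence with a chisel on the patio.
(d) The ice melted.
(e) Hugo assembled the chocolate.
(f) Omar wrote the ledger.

(b), (c)

(a) Not entailed — the narrative places the assembling before the melting, not after.
(b) Entailed — the narrative places the assembling before the melting.
(c) Entailed — every conjunct here is already in the original assembling event.
(d) Not entailed — the chocolate is what melted, not the ice.
(e) Not entailed — Hugo assembled the fence, not the chocolate; the chocolate belongs to the melting event.
(f) Not entailed — 'was writing' is progressive on an accomplishment; it does not entail the completed 'wrote'.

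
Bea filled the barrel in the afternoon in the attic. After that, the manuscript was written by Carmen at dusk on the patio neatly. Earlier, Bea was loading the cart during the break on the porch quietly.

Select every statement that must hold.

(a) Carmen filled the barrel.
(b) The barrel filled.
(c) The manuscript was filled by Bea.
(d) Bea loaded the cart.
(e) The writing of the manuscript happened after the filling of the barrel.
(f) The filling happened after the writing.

(a) Not entailed — the passage has Bea filling the barrel, not Carmen.
(b) Entailed — 'Bea filled the barrel' is causative; it entails the inchoative 'the barrel filled'.
(c) Not entailed — Bea filled the barrel, not the manuscript; the manuscript belongs to the writing event.
(d) Not entailed — 'was loading' is progressive on an accomplishment; it does not entail the completed 'loaded'.
(e) Entailed — the narrative places the filling before the writing.
(f) Not entailed — the narrative places the filling before the writing, not after.

(b), (e)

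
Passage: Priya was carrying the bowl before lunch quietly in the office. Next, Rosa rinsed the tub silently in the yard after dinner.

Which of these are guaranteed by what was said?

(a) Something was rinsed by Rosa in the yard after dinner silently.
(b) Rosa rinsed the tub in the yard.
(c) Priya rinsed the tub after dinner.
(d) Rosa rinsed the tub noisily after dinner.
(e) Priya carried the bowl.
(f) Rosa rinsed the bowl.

(a), (b), (e)

(a) Entailed — generalizing the patient leaves a sub-description the original still satisfies.
(b) Entailed — dropping 'silently', 'after dinner' leaves a sub-description the original still satisfies.
(c) Not entailed — the passage has Rosa rinsing the tub, not Priya.
(d) Not entailed — 'noisily' adds a manner not in (and inconsistent with) the original.
(e) Entailed — 'carry' is an activity; 'was carrying' entails that some carrying happened, so 'carried' holds.
(f) Not entailed — Rosa rinsed the tub, not the bowl; the bowl belongs to the carrying event.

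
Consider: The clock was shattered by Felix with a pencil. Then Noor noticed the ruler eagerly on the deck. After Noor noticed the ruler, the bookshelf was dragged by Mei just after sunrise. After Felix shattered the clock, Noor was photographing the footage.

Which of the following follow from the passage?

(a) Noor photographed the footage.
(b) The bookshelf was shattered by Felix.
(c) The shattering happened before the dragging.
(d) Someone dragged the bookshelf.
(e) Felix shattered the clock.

(a) Not entailed — 'was photographing' is progressive on an accomplishment; it does not entail the completed 'photographed'.
(b) Not entailed — Felix shattered the clock, not the bookshelf; the bookshelf belongs to the dragging event.
(c) Entailed — the narrative places the shattering before the dragging.
(d) Entailed — every conjunct here is already in the original dragging event.
(e) Entailed — dropping 'with a pencil' leaves a sub-description the original still satisfies.

(c), (d), (e)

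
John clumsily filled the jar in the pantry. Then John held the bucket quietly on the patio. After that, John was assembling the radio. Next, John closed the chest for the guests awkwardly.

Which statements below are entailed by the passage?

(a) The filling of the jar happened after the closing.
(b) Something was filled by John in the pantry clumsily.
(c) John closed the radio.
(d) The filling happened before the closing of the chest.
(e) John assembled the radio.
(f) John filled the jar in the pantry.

(b), (d), (f)

(a) Not entailed — the narrative places the filling before the closing, not after.
(b) Entailed — every conjunct here is already in the original filling event.
(c) Not entailed — John closed the chest, not the radio; the radio belongs to the assembling event.
(d) Entailed — the narrative places the filling before the closing.
(e) Not entailed — 'was assembling' is progressive on an accomplishment; it does not entail the completed 'assembled'.
(f) Entailed — every conjunct here is already in the original filling event.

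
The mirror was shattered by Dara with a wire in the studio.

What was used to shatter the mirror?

'with a wire' marks the instrument of the shattering event.

a wire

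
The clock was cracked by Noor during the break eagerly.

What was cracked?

'the clock' marks the patient of the cracking event.

the clock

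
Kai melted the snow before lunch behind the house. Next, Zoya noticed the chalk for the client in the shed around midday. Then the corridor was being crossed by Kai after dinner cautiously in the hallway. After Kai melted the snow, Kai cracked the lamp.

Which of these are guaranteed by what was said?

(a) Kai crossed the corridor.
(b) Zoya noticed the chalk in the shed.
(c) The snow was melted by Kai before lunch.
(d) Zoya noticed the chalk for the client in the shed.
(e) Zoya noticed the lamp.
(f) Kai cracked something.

(b), (c), (d), (f)

(a) Not entailed — 'was crossing' is progressive on an accomplishment; it does not entail the completed 'crossed'.
(b) Entailed — every conjunct here is already in the original noticing event.
(c) Entailed — this follows by dropping conjuncts from the melting event's description.
(d) Entailed — dropping 'around midday' leaves a sub-description the original still satisfies.
(e) Not entailed — Zoya noticed the chalk, not the lamp; the lamp belongs to the cracking event.
(f) Entailed — this follows by dropping conjuncts from the cracking event's description.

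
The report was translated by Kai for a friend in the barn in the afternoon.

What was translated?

the report

'the report' marks the patient of the translating event.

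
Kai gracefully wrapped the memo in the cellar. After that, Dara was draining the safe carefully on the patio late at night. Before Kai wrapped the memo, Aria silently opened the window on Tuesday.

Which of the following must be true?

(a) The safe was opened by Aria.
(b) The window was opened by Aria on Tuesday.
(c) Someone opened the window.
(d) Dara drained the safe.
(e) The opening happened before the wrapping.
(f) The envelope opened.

(a) Not entailed — Aria opened the window, not the safe; the safe belongs to the draining event.
(b) Entailed — dropping 'silently' leaves a sub-description the original still satisfies.
(c) Entailed — dropping 'silently', 'on Tuesday' and generalizing the agent leaves a sub-description the original still satisfies.
(d) Not entailed — 'was draining' is progressive on an accomplishment; it does not entail the completed 'drained'.
(e) Entailed — the narrative places the opening before the wrapping.
(f) Not entailed — the window is what opened, not the envelope.

(b), (c), (e)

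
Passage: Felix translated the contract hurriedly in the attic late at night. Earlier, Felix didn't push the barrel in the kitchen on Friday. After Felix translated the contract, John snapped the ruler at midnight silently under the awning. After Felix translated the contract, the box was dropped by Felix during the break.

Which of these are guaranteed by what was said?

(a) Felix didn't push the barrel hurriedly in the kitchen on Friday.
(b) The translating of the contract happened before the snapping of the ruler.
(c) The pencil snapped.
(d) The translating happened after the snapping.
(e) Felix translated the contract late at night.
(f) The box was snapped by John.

(a) Entailed — under negation, adding a further restriction is entailed: if no such pushing event occurred, none occurred hurriedly either.
(b) Entailed — the narrative places the translating before the snapping.
(c) Not entailed — the ruler is what snapped, not the pencil.
(d) Not entailed — the narrative places the translating before the snapping, not after.
(e) Entailed — the original entails any weakening of itself; this just drops 'in the attic', 'hurriedly'.
(f) Not entailed — John snapped the ruler, not the box; the box belongs to the dropping event.

(a), (b), (e)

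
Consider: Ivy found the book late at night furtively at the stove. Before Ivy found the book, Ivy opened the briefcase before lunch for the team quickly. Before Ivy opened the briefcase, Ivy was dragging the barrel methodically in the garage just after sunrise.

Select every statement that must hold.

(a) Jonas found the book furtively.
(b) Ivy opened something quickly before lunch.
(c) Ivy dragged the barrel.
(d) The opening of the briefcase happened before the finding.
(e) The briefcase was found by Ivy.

(a) Not entailed — the passage has Ivy finding the book, not Jonas.
(b) Entailed — this follows by dropping conjuncts from the opening event's description.
(c) Entailed — 'drag' is an activity; 'was dragging' entails that some dragging happened, so 'dragged' holds.
(d) Entailed — the narrative places the opening before the finding.
(e) Not entailed — Ivy found the book, not the briefcase; the briefcase belongs to the opening event.

(b), (c), (d)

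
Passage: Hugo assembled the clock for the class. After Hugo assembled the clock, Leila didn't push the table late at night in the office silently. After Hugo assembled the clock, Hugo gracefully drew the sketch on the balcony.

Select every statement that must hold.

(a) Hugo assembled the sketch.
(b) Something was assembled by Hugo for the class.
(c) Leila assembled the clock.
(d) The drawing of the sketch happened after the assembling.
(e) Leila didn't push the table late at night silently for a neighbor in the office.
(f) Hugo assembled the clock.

(b), (d), (e), (f)

(a) Not entailed — Hugo assembled the clock, not the sketch; the sketch belongs to the drawing event.
(b) Entailed — generalizing the patient leaves a sub-description the original still satisfies.
(c) Not entailed — the passage has Hugo assembling the clock, not Leila.
(d) Entailed — the narrative places the assembling before the drawing.
(e) Entailed — under negation, adding a further restriction is entailed: if no such pushing event occurred, none occurred for a neighbor either.
(f) Entailed — the original entails any weakening of itself; this just drops 'for the class'.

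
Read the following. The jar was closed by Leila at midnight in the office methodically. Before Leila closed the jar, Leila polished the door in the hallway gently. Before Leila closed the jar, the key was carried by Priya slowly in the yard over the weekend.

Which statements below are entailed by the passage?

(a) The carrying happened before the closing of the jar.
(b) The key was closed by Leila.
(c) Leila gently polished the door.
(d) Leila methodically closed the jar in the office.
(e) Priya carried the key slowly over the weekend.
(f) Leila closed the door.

(a) Entailed — the narrative places the carrying before the closing.
(b) Not entailed — Leila closed the jar, not the key; the key belongs to the carrying event.
(c) Entailed — dropping 'in the hallway' leaves a sub-description the original still satisfies.
(d) Entailed — this follows by dropping conjuncts from the closing event's description.
(e) Entailed — the original entails any weakening of itself; this just drops 'in the yard'.
(f) Not entailed — Leila closed the jar, not the door; the door belongs to the polishing event.

(a), (c), (d), (e)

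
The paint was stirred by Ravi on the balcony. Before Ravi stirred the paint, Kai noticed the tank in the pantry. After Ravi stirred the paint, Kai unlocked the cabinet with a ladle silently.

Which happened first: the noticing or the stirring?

the noticing

The connectives place the noticing before the stirring.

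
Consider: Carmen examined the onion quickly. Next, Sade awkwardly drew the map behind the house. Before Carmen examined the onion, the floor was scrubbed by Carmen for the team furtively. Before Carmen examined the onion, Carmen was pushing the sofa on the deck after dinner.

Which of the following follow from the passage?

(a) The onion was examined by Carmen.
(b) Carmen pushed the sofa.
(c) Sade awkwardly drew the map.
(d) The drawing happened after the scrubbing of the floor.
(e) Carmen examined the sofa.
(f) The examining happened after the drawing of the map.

(a) Entailed — the original entails any weakening of itself; this just drops 'quickly'.
(b) Entailed — 'push' is an activity; 'was pushing' entails that some pushing happened, so 'pushed' holds.
(c) Entailed — the original entails any weakening of itself; this just drops 'behind the house'.
(d) Entailed — the narrative places the scrubbing before the drawing.
(e) Not entailed — Carmen examined the onion, not the sofa; the sofa belongs to the pushing event.
(f) Not entailed — the narrative places the examining before the drawing, not after.

(a), (b), (c), (d)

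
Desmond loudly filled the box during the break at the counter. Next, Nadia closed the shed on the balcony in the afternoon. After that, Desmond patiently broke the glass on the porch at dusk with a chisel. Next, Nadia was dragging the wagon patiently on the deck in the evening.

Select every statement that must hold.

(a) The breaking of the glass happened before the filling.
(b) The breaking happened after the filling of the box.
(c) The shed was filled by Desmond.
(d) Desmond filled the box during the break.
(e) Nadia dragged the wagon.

(b), (d), (e)

(a) Not entailed — the narrative places the filling before the breaking, not after.
(b) Entailed — the narrative places the filling before the breaking.
(c) Not entailed — Desmond filled the box, not the shed; the shed belongs to the closing event.
(d) Entailed — the original entails any weakening of itself; this just drops 'loudly', 'at the counter'.
(e) Entailed — 'drag' is an activity; 'was dragging' entails that some dragging happened, so 'dragged' holds.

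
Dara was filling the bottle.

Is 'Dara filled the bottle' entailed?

no

'was filling' is progressive; for an accomplishment like 'fill the bottle', it doesn't entail completion.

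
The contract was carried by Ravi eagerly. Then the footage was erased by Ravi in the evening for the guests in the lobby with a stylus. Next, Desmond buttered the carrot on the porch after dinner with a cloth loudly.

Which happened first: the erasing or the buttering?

The connectives place the erasing before the buttering.

the erasing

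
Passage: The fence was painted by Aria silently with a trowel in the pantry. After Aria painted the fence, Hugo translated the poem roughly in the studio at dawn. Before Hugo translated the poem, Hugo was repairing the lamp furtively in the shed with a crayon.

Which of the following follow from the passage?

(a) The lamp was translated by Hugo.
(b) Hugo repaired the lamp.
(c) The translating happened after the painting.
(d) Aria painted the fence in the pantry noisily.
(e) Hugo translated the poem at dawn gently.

(c)

(a) Not entailed — Hugo translated the poem, not the lamp; the lamp belongs to the repairing event.
(b) Not entailed — 'was repairing' is progressive on an accomplishment; it does not entail the completed 'repaired'.
(c) Entailed — the narrative places the painting before the translating.
(d) Not entailed — 'noisily' adds a manner not in (and inconsistent with) the original.
(e) Not entailed — 'gently' adds a manner not in (and inconsistent with) the original.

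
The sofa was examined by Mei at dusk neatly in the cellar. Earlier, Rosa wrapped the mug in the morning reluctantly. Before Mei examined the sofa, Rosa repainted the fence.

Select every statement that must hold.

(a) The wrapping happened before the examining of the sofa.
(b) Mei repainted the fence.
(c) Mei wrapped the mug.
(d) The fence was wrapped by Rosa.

(a) Entailed — the narrative places the wrapping before the examining.
(b) Not entailed — the passage has Rosa repainting the fence, not Mei.
(c) Not entailed — the passage has Rosa wrapping the mug, not Mei.
(d) Not entailed — Rosa wrapped the mug, not the fence; the fence belongs to the repainting event.

(a)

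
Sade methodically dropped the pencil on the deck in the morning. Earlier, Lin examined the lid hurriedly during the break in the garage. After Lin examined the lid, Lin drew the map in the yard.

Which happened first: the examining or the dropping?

The connectives place the examining before the dropping.

the examining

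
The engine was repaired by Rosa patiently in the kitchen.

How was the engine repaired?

patiently

'patiently' marks the manner of the repairing event.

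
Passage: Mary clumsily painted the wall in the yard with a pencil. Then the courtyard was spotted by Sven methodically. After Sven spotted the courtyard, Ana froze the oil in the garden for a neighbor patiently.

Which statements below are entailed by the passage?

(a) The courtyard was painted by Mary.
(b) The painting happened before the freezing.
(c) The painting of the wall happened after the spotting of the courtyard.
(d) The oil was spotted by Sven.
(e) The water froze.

(b)

(a) Not entailed — Mary painted the wall, not the courtyard; the courtyard belongs to the spotting event.
(b) Entailed — the narrative places the painting before the freezing.
(c) Not entailed — the narrative places the painting before the spotting, not after.
(d) Not entailed — Sven spotted the courtyard, not the oil; the oil belongs to the freezing event.
(e) Not entailed — the oil is what froze, not the water.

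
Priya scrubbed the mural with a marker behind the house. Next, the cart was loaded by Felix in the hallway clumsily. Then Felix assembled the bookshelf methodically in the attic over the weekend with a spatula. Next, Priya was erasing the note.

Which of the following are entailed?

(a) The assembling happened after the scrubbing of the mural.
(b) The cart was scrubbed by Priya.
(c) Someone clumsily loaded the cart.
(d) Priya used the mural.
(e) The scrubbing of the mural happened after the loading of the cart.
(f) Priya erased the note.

(a) Entailed — the narrative places the scrubbing before the assembling.
(b) Not entailed — Priya scrubbed the mural, not the cart; the cart belongs to the loading event.
(c) Entailed — this follows by dropping conjuncts from the loading event's description.
(d) Not entailed — the mural is the patient, not an instrument — Priya used a marker.
(e) Not entailed — the narrative places the scrubbing before the loading, not after.
(f) Not entailed — 'was erasing' is progressive on an accomplishment; it does not entail the completed 'erased'.

(a), (c)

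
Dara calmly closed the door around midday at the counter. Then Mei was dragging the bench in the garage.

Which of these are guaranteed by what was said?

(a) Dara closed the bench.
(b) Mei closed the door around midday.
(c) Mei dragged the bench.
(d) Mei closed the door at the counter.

(c)

(a) Not entailed — Dara closed the door, not the bench; the bench belongs to the dragging event.
(b) Not entailed — the passage has Dara closing the door, not Mei.
(c) Entailed — 'drag' is an activity; 'was dragging' entails that some dragging happened, so 'dragged' holds.
(d) Not entailed — the passage has Dara closing the door, not Mei.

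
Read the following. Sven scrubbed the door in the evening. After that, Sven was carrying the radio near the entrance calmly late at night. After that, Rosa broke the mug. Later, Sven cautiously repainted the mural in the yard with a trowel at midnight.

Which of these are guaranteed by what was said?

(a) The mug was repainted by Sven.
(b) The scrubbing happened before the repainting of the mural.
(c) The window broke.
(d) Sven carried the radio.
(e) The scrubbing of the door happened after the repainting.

(a) Not entailed — Sven repainted the mural, not the mug; the mug belongs to the breaking event.
(b) Entailed — the narrative places the scrubbing before the repainting.
(c) Not entailed — the mug is what broke, not the window.
(d) Entailed — 'carry' is an activity; 'was carrying' entails that some carrying happened, so 'carried' holds.
(e) Not entailed — the narrative places the scrubbing before the repainting, not after.

(b), (d)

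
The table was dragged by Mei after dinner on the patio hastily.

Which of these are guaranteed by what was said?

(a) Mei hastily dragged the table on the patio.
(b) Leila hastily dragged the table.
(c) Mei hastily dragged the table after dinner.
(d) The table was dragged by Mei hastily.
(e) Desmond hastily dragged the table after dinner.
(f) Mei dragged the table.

(a), (c), (d), (f)

(a) Entailed — the original entails any weakening of itself; this just drops 'after dinner'.
(b) Not entailed — the passage has Mei dragging the table, not Leila.
(c) Entailed — dropping 'on the patio' leaves a sub-description the original still satisfies.
(d) Entailed — every conjunct here is already in the original dragging event.
(e) Not entailed — the passage has Mei dragging the table, not Desmond.
(f) Entailed — this follows by dropping conjuncts from the dragging event's description.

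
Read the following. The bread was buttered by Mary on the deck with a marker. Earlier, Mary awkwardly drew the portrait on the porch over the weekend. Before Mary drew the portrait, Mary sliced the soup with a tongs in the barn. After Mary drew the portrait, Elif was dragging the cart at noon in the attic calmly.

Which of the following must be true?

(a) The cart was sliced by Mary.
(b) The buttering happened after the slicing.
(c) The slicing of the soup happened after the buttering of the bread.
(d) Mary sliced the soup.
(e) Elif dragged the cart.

(b), (d), (e)

(a) Not entailed — Mary sliced the soup, not the cart; the cart belongs to the dragging event.
(b) Entailed — the narrative places the slicing before the buttering.
(c) Not entailed — the narrative places the slicing before the buttering, not after.
(d) Entailed — every conjunct here is already in the original slicing event.
(e) Entailed — 'drag' is an activity; 'was dragging' entails that some dragging happened, so 'dragged' holds.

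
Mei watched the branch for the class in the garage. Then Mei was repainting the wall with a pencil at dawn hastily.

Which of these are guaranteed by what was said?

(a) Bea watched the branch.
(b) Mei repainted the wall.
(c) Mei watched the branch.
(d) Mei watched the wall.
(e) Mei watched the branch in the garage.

(a) Not entailed — the passage has Mei watching the branch, not Bea.
(b) Not entailed — 'was repainting' is progressive on an accomplishment; it does not entail the completed 'repainted'.
(c) Entailed — every conjunct here is already in the original watching event.
(d) Not entailed — Mei watched the branch, not the wall; the wall belongs to the repainting event.
(e) Entailed — the original entails any weakening of itself; this just drops 'for the class'.

(c), (e)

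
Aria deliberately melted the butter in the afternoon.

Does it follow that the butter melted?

yes

'Aria melted the butter' is the causative; it entails the inchoative 'the butter melted'.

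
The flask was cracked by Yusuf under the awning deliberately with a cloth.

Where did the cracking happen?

under the awning

'under the awning' marks the location of the cracking event.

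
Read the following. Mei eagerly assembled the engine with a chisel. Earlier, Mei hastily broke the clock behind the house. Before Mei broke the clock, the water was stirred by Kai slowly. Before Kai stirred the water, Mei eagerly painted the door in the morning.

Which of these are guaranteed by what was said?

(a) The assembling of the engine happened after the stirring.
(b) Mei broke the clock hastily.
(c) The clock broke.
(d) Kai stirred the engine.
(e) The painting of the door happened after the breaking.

(a) Entailed — the narrative places the stirring before the assembling.
(b) Entailed — dropping 'behind the house' leaves a sub-description the original still satisfies.
(c) Entailed — 'Mei broke the clock' is causative; it entails the inchoative 'the clock broke'.
(d) Not entailed — Kai stirred the water, not the engine; the engine belongs to the assembling event.
(e) Not entailed — the narrative places the painting before the breaking, not after.

(a), (b), (c)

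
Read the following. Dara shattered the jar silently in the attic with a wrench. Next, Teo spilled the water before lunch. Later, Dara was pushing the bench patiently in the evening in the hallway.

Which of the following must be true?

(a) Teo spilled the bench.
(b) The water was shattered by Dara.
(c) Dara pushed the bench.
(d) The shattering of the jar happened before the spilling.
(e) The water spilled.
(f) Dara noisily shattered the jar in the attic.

(a) Not entailed — Teo spilled the water, not the bench; the bench belongs to the pushing event.
(b) Not entailed — Dara shattered the jar, not the water; the water belongs to the spilling event.
(c) Entailed — 'push' is an activity; 'was pushing' entails that some pushing happened, so 'pushed' holds.
(d) Entailed — the narrative places the shattering before the spilling.
(e) Entailed — 'Teo spilled the water' is causative; it entails the inchoative 'the water spilled'.
(f) Not entailed — 'noisily' adds a manner not in (and inconsistent with) the original.

(c), (d), (e)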